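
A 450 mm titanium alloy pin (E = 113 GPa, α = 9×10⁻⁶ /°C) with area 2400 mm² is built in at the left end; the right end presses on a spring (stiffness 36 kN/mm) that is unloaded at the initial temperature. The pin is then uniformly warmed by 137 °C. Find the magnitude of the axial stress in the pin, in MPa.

The unrestrained thermal change is αΔT L = 9×10⁻⁶ × 137 × 450 = 0.5548 mm.
With a force P in the spring, the elastic change of the pin is PL/(AE) and that of the spring is P/k; compatibility requires their sum to equal δ_free.
P [ L/(AE) + 1/k ] = δ_free → P [ 450/(2400×113×10³) + 1/(36×10³) ] = 0.5548.
P = 0.5548 / 2.944×10⁻⁵ = 18850 N.
σ = P/A = 18850/2400 = 7.854 MPa.

σ ≈ 7.85 MPa (compressive)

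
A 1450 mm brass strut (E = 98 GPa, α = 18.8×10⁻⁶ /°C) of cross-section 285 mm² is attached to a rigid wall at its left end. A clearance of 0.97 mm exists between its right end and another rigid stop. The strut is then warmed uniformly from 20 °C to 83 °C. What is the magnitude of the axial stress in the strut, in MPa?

σ ≈ 50.5 MPa (compressive)

Unrestrained expansion: δ_free = αΔT L = 18.8×10⁻⁶ × 63 × 1450 = 1.717 mm.
After closing the 0.97 mm clearance, 1.717 − 0.97 = 0.7474 mm of expansion remains to be suppressed by the wall.
That suppressed elongation corresponds to σ = E·Δ/L = 98×10³ × 0.7474/1450 = 50.51 MPa.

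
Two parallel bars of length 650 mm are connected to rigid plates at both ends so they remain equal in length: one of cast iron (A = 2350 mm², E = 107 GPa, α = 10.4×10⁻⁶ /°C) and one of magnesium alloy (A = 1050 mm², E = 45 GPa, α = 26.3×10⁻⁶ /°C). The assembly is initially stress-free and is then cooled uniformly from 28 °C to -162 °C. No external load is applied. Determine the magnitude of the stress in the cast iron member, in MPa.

The magnesium alloy has the larger α, so on cooling it would change length more than the cast iron if both were free. The rigid plates force a common final length, so the magnesium alloy is put into tension and the cast iron into compression, with equal and opposite forces P (no external load).
Setting the final lengths equal and cancelling L: (α₁ − α₂)ΔT = P/(A₁E₁) + P/(A₂E₂).
|α₁ − α₂|·ΔT = 15.9×10⁻⁶ × 190 = 0.003021.
1/(A₁E₁) + 1/(A₂E₂) = 1/(2350×107×10³) + 1/(1050×45×10³) = 2.514×10⁻⁸ N⁻¹.
So P = 0.003021 / 2.514×10⁻⁸ = 120.2 kN.
σ_{cast iron} = P/A₁ = 120200/2350 = 51.13 MPa, compressive.

σ ≈ 51.1 MPa (compressive)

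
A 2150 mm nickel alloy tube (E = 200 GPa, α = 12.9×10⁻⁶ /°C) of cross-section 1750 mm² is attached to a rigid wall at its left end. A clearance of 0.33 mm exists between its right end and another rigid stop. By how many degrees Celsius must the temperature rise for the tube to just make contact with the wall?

Contact occurs when the free expansion equals the gap: αΔT L = 0.33 mm.
ΔT = 0.33 / (12.9×10⁻⁶ × 2150) = 11.9 °C.

ΔT ≈ 11.9 °C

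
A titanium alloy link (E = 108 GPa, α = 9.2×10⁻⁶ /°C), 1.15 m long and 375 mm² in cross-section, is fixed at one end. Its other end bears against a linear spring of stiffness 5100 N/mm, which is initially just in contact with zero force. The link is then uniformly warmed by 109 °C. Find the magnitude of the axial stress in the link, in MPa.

The unrestrained thermal change is αΔT L = 9.2×10⁻⁶ × 109 × 1150 = 1.153 mm.
With a force P in the spring, the elastic change of the link is PL/(AE) and that of the spring is P/k; compatibility requires their sum to equal δ_free.
P [ L/(AE) + 1/k ] = δ_free → P [ 1150/(375×108×10³) + 1/(5100) ] = 1.153.
P = 1.153 / 0.0002245 = 5137 N.
σ = P/A = 5137/375 = 13.7 MPa.

σ ≈ 13.7 MPa (compressive)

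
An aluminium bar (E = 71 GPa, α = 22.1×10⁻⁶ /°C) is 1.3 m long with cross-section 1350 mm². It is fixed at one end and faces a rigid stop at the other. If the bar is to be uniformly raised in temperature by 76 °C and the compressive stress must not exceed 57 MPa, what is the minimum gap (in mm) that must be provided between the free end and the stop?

Free expansion if unrestrained: δ_free = αΔT L = 22.1×10⁻⁶ × 76 × 1300 = 2.183 mm.
A stress of 57 MPa corresponds to the wall pushing the bar back by σL/E = 57×1300/(71×10³) = 1.044 mm.
The gap must absorb the remainder: g_min = 2.183 − 1.044 = 1.14 mm.

g ≈ 1.14 mm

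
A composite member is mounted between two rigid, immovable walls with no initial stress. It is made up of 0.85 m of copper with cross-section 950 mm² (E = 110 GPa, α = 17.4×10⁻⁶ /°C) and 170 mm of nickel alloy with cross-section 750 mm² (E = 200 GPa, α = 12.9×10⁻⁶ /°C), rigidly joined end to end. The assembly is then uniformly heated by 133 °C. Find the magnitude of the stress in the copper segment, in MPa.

Free thermal expansion of the whole bar: Σ αᵢΔT Lᵢ = 17.4×10⁻⁶×133×850 + 12.9×10⁻⁶×133×170 = 2.259 mm.
The walls prevent any net length change, so an axial force P (same in every segment) develops. Compatibility: P · Σ Lᵢ/(AᵢEᵢ) = δ_free.
Σ Lᵢ/(AᵢEᵢ) = 850/(950×110×10³) + 170/(750×200×10³) = 9.267×10⁻⁶ mm/N.
So P = 2.259 / 9.267×10⁻⁶ = 243.7 kN, compressive.
σ_{copper} = P / A = 243700 / 950 = 256.6 MPa.

σ ≈ 257 MPa (compressive)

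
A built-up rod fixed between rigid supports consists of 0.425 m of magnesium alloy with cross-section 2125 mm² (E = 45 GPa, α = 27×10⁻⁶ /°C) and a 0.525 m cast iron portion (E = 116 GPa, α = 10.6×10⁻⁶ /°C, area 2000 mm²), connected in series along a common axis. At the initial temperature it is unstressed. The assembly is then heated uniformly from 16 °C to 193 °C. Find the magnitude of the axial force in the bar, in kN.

Free thermal expansion of the whole bar: Σ αᵢΔT Lᵢ = 27×10⁻⁶×177×425 + 10.6×10⁻⁶×177×525 = 3.016 mm.
The walls prevent any net length change, so an axial force P (same in every segment) develops. Compatibility: P · Σ Lᵢ/(AᵢEᵢ) = δ_free.
Σ Lᵢ/(AᵢEᵢ) = 425/(2125×45×10³) + 525/(2000×116×10³) = 6.707×10⁻⁶ mm/N.
P = 3.016 / 6.707×10⁻⁶ = 449700 N = 449.7 kN, compressive.

P ≈ 450 kN (compressive)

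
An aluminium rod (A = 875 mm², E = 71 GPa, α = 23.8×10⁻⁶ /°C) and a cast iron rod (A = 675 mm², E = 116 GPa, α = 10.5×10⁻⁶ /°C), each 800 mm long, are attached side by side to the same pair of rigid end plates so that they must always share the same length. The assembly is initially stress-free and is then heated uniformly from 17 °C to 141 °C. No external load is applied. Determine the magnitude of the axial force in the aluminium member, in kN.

Equilibrium of a rigid end plate with no external load gives equal and opposite internal forces ±P in the two members. Since α_{aluminium} > α_{cast iron}, heating drives the aluminium into compression and the cast iron into tension.
Compatibility of the two members (thermal + elastic change equal): (α₁ − α₂)ΔT = P·[1/(A₁E₁) + 1/(A₂E₂)].
|α₁ − α₂|·ΔT = 13.3×10⁻⁶ × 124 = 0.001649.
1/(A₁E₁) + 1/(A₂E₂) = 1/(875×71×10³) + 1/(675×116×10³) = 2.887×10⁻⁸ N⁻¹.
P = 0.001649 / 2.887×10⁻⁸ = 57130 N = 57.13 kN.

P ≈ 57.1 kN (compressive in the aluminium)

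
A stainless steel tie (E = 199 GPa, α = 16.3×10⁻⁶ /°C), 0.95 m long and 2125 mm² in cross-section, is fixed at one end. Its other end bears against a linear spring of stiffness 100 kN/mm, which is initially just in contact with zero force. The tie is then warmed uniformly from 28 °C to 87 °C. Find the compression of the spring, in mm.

δ ≈ 0.746 mm

Free thermal expansion: δ_free = αΔT L = 16.3×10⁻⁶ × 59 × 950 = 0.9136 mm.
With a force P in the spring, the elastic change of the tie is PL/(AE) and that of the spring is P/k; compatibility requires their sum to equal δ_free.
P [ L/(AE) + 1/k ] = δ_free → P [ 950/(2125×199×10³) + 1/(100×10³) ] = 0.9136.
P = 0.9136 / 1.225×10⁻⁵ = 74600 N.
Spring compression = P/k = 74600/(100×10³) = 0.746 mm.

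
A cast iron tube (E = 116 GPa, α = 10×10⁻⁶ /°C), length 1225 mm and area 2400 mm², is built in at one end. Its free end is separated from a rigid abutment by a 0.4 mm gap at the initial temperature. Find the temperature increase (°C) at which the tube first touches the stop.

ΔT ≈ 32.7 °C

Contact occurs when the free expansion equals the gap: αΔT L = 0.4 mm.
So ΔT = g/(αL) = 0.4/(10×10⁻⁶ × 1225) = 32.65 °C.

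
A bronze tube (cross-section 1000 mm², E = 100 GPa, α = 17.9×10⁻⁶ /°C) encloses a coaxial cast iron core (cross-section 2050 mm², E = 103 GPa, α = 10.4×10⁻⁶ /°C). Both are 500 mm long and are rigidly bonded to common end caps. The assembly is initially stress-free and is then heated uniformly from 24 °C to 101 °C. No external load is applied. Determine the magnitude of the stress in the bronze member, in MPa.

Equilibrium of a rigid end plate with no external load gives equal and opposite internal forces ±P in the two members. Since α_{bronze} > α_{cast iron}, heating drives the bronze into compression and the cast iron into tension.
Setting the final lengths equal and cancelling L: (α₁ − α₂)ΔT = P/(A₁E₁) + P/(A₂E₂).
|α₁ − α₂|·ΔT = 7.5×10⁻⁶ × 77 = 0.0005775.
1/(A₁E₁) + 1/(A₂E₂) = 1/(1000×100×10³) + 1/(2050×103×10³) = 1.474×10⁻⁸ N⁻¹.
P = 0.0005775 / 1.474×10⁻⁸ = 39190 N = 39.19 kN.
σ_{bronze} = P/A₁ = 39190/1000 = 39.19 MPa, compressive.

σ ≈ 39.2 MPa (compressive)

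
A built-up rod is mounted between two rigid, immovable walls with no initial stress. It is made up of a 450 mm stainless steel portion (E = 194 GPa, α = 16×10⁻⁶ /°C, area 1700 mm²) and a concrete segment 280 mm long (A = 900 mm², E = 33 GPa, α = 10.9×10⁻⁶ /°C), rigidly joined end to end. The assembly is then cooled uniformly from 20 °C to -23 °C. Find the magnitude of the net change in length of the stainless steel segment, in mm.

|ΔL| ≈ 0.254 mm

If the supports were absent, the total length change would be Σ αᵢΔT Lᵢ = 16×10⁻⁶×43×450 + 10.9×10⁻⁶×43×280 = 0.4408 mm.
The walls prevent any net length change, so an axial force P (same in every segment) develops. Compatibility: P · Σ Lᵢ/(AᵢEᵢ) = δ_free.
Σ Lᵢ/(AᵢEᵢ) = 450/(1700×194×10³) + 280/(900×33×10³) = 1.079×10⁻⁵ mm/N.
Hence P = δ_free / Σ(L/AE) = 0.4408/1.079×10⁻⁵ = 40.85 kN (tensile).
For the stainless steel segment, free thermal change = 16×10⁻⁶×43×450 = 0.3096 mm and elastic change from P = 40850×450/(1700×194×10³) = 0.05574 mm; these oppose, so the net change is 0.254 mm (segment shortens).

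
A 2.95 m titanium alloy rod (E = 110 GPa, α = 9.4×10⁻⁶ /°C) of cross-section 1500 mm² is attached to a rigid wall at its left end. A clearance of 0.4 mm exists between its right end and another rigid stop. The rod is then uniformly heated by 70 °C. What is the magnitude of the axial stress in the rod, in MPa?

σ ≈ 57.5 MPa (compressive)

Free thermal elongation = αΔT L = 9.4×10⁻⁶ × 70 × 2950 = 1.941 mm.
After closing the 0.4 mm clearance, 1.941 − 0.4 = 1.541 mm of expansion remains to be suppressed by the wall.
That suppressed elongation corresponds to σ = E·Δ/L = 110×10³ × 1.541/2950 = 57.46 MPa.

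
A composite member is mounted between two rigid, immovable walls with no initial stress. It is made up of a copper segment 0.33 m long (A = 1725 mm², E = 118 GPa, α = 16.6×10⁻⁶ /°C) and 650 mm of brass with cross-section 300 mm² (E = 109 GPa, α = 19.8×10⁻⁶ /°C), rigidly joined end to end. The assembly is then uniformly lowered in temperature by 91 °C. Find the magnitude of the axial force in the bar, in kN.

With the walls removed the bar would change length by δ_free = Σ αᵢΔT Lᵢ = 16.6×10⁻⁶×91×330 + 19.8×10⁻⁶×91×650 = 1.67 mm.
The rigid supports impose zero overall length change; the single axial force P common to all segments must satisfy P Σ Lᵢ/(AᵢEᵢ) = δ_free.
Σ Lᵢ/(AᵢEᵢ) = 330/(1725×118×10³) + 650/(300×109×10³) = 2.15×10⁻⁵ mm/N.
P = 1.67 / 2.15×10⁻⁵ = 77660 N = 77.66 kN, tensile.

P ≈ 77.7 kN (tensile)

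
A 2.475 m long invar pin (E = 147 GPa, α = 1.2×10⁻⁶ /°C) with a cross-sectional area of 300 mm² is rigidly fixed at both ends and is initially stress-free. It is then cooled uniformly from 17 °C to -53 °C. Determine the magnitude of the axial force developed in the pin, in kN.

P ≈ 3.7 kN (tensile)

With zero net strain, σ = E·αΔT = 147 GPa × 1.2×10⁻⁶ × 70 = 12.35 MPa.
Axial force P = σA = 12.35 × 300 = 3704 N = 3.704 kN, tensile.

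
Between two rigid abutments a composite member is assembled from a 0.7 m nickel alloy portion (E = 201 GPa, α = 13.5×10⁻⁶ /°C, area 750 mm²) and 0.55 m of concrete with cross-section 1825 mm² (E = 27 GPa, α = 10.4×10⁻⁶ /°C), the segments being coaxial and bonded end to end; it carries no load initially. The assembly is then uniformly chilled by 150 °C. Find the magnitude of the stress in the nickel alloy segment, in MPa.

If the supports were absent, the total length change would be Σ αᵢΔT Lᵢ = 13.5×10⁻⁶×150×700 + 10.4×10⁻⁶×150×550 = 2.276 mm.
The rigid supports impose zero overall length change; the single axial force P common to all segments must satisfy P Σ Lᵢ/(AᵢEᵢ) = δ_free.
The series flexibility is Σ Lᵢ/(AᵢEᵢ) = 700/(750×201×10³) + 550/(1825×27×10³) = 1.581×10⁻⁵ mm/N.
Hence P = δ_free / Σ(L/AE) = 2.276/1.581×10⁻⁵ = 144 kN (tensile).
σ_{nickel alloy} = P / A = 144000 / 750 = 192 MPa.

σ ≈ 192 MPa (tensile)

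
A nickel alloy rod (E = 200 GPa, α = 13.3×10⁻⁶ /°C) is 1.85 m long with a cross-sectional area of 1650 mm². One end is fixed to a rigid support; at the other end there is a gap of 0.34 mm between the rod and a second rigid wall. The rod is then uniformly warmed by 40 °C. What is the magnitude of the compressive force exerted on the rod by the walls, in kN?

If the wall were absent the rod would grow by αΔT L = 13.3×10⁻⁶ × 40 × 1850 = 0.9842 mm.
The gap closes (δ_free > 0.34 mm) and the wall then resists a further 0.9842 − 0.34 = 0.6442 mm of expansion.
Compatibility: PL/(AE) = 0.6442 mm, so σ = P/A = E × (0.6442/1850) = 69.64 MPa.
Force on the wall = σA = 69.64 × 1650 mm² = 114.9 kN.

P ≈ 115 kN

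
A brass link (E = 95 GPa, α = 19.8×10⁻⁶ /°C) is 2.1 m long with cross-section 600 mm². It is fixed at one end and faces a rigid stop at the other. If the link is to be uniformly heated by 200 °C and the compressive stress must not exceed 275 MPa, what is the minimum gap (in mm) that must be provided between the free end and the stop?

g ≈ 2.24 mm

Free expansion if unrestrained: δ_free = αΔT L = 19.8×10⁻⁶ × 200 × 2100 = 8.316 mm.
At the allowable stress the elastic shortening the wall may impose is σL/E = 275 × 2100 / (95×10³) = 6.079 mm.
So the gap has to take up the difference, g_min = δ_free − σL/E = 8.316 − 6.079 = 2.237 mm.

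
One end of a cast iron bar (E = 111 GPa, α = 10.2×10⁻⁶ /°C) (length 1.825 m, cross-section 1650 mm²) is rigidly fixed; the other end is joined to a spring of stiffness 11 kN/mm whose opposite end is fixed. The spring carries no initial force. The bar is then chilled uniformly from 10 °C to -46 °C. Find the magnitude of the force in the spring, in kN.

P ≈ 10.3 kN

Free thermal contraction: δ_free = αΔT L = 10.2×10⁻⁶ × 56 × 1825 = 1.042 mm.
With a force P in the spring, the elastic change of the bar is PL/(AE) and that of the spring is P/k; compatibility requires their sum to equal δ_free.
P [ L/(AE) + 1/k ] = δ_free → P [ 1825/(1650×111×10³) + 1/(11×10³) ] = 1.042.
P = 1.042 / 0.0001009 = 10330 N.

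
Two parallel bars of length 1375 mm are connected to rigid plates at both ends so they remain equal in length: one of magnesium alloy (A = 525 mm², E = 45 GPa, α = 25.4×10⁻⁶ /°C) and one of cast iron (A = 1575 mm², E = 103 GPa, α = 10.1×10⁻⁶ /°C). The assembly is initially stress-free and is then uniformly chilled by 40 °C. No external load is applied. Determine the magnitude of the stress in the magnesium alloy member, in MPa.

Both members must finish at the same length. With the larger α, the magnesium alloy tends to over-contract; the plates restrain it, putting the magnesium alloy in tension and the cast iron in compression. With no external load the two internal forces are equal and opposite, magnitude P.
Compatibility of the two members (thermal + elastic change equal): (α₁ − α₂)ΔT = P·[1/(A₁E₁) + 1/(A₂E₂)].
|α₁ − α₂|·ΔT = 15.3×10⁻⁶ × 40 = 0.000612.
1/(A₁E₁) + 1/(A₂E₂) = 1/(525×45×10³) + 1/(1575×103×10³) = 4.849×10⁻⁸ N⁻¹.
P = 0.000612 / 4.849×10⁻⁸ = 12620 N = 12.62 kN.
σ_{magnesium alloy} = P/A₁ = 12620/525 = 24.04 MPa, tensile.

σ ≈ 24 MPa (tensile)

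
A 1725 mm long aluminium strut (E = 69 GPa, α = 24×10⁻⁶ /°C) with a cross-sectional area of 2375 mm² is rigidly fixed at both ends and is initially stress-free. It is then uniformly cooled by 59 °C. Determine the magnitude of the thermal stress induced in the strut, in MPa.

With length fixed, the mechanical strain must cancel the thermal strain αΔT = 24×10⁻⁶ × 59 = 1416×10⁻⁶.
The stress required to suppress this strain is σ = Eε = 69×10³ × 1416×10⁻⁶ = 97.7 MPa, tensile since the strut is trying to contract.

σ ≈ 97.7 MPa (tensile)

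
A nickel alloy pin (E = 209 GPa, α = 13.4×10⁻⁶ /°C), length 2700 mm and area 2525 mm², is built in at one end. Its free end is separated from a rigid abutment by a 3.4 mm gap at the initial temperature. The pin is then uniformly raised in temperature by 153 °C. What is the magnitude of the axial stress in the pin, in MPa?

σ ≈ 165 MPa (compressive)

Free thermal elongation = αΔT L = 13.4×10⁻⁶ × 153 × 2700 = 5.536 mm.
After closing the 3.4 mm clearance, 5.536 − 3.4 = 2.136 mm of expansion remains to be suppressed by the wall.
Compatibility: PL/(AE) = 2.136 mm, so σ = P/A = E × (2.136/2700) = 165.3 MPa.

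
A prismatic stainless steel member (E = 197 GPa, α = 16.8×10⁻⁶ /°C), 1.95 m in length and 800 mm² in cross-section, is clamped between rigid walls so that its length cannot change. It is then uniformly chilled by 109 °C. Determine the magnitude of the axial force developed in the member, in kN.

P ≈ 289 kN (tensile)

With zero net strain, σ = E·αΔT = 197 GPa × 16.8×10⁻⁶ × 109 = 360.7 MPa.
P = AEαΔT = 800 × 197×10³ × 16.8×10⁻⁶ × 109 = 288.6 kN (tensile).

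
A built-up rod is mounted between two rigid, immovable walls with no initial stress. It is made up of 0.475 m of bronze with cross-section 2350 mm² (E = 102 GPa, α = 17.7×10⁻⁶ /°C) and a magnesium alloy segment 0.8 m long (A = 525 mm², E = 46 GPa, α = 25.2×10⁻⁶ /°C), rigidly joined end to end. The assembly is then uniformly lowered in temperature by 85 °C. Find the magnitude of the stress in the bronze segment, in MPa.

σ ≈ 29.4 MPa (tensile)

If the supports were absent, the total length change would be Σ αᵢΔT Lᵢ = 17.7×10⁻⁶×85×475 + 25.2×10⁻⁶×85×800 = 2.428 mm.
The walls prevent any net length change, so an axial force P (same in every segment) develops. Compatibility: P · Σ Lᵢ/(AᵢEᵢ) = δ_free.
Σ Lᵢ/(AᵢEᵢ) = 475/(2350×102×10³) + 800/(525×46×10³) = 3.511×10⁻⁵ mm/N.
So P = 2.428 / 3.511×10⁻⁵ = 69.16 kN, tensile.
σ_{bronze} = P / A = 69160 / 2350 = 29.43 MPa.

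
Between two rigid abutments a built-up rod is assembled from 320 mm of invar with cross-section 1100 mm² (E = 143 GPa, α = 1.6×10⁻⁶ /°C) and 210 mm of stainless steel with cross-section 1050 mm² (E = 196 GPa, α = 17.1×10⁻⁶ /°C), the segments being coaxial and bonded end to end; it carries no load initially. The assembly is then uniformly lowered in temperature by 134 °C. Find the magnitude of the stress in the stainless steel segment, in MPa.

Free thermal contraction of the whole bar: Σ αᵢΔT Lᵢ = 1.6×10⁻⁶×134×320 + 17.1×10⁻⁶×134×210 = 0.5498 mm.
The rigid supports impose zero overall length change; the single axial force P common to all segments must satisfy P Σ Lᵢ/(AᵢEᵢ) = δ_free.
The series flexibility is Σ Lᵢ/(AᵢEᵢ) = 320/(1100×143×10³) + 210/(1050×196×10³) = 3.055×10⁻⁶ mm/N.
Hence P = δ_free / Σ(L/AE) = 0.5498/3.055×10⁻⁶ = 180 kN (tensile).
σ_{stainless steel} = P / A = 180000 / 1050 = 171.4 MPa.

σ ≈ 171 MPa (tensile)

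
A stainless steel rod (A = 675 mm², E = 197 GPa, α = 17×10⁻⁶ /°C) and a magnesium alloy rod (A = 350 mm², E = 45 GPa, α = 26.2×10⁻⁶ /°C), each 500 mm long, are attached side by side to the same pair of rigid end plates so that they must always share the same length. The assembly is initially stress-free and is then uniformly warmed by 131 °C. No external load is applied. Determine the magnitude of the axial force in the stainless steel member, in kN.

Equilibrium of a rigid end plate with no external load gives equal and opposite internal forces ±P in the two members. Since α_{magnesium alloy} > α_{stainless steel}, heating drives the magnesium alloy into compression and the stainless steel into tension.
Equating the net (thermal + elastic) strains gives |α₁ − α₂|·ΔT = P·[1/(A₁E₁) + 1/(A₂E₂)].
|α₁ − α₂|·ΔT = 9.2×10⁻⁶ × 131 = 0.001205.
1/(A₁E₁) + 1/(A₂E₂) = 1/(675×197×10³) + 1/(350×45×10³) = 7.101×10⁻⁸ N⁻¹.
P = 0.001205 / 7.101×10⁻⁸ = 16970 N = 16.97 kN.

P ≈ 17 kN (tensile in the stainless steel)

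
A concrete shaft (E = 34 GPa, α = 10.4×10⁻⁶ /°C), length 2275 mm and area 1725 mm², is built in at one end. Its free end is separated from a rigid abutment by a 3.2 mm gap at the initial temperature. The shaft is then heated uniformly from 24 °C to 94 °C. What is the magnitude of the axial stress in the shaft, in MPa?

σ ≈ 0 MPa

Free thermal elongation = αΔT L = 10.4×10⁻⁶ × 70 × 2275 = 1.656 mm.
This is smaller than the 3.2 mm clearance, so the shaft expands freely without reaching the stop — the stress is zero.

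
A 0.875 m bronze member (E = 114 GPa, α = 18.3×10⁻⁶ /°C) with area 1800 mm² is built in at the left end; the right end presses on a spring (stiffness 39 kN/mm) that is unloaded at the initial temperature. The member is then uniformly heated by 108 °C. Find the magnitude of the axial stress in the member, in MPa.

Free thermal expansion: δ_free = αΔT L = 18.3×10⁻⁶ × 108 × 875 = 1.729 mm.
With a force P in the spring, the elastic change of the member is PL/(AE) and that of the spring is P/k; compatibility requires their sum to equal δ_free.
P [ L/(AE) + 1/k ] = δ_free → P [ 875/(1800×114×10³) + 1/(39×10³) ] = 1.729.
P = 1.729 / 2.991×10⁻⁵ = 57830 N.
σ = P/A = 57830/1800 = 32.13 MPa.

σ ≈ 32.1 MPa (compressive)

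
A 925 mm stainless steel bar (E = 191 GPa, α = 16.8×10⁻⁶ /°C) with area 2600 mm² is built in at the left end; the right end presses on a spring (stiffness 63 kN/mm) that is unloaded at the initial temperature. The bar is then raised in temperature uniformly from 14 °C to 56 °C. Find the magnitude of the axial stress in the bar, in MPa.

The unrestrained thermal change is αΔT L = 16.8×10⁻⁶ × 42 × 925 = 0.6527 mm.
With a force P in the spring, the elastic change of the bar is PL/(AE) and that of the spring is P/k; compatibility requires their sum to equal δ_free.
So P = δ_free / [L/(AE) + 1/k] = 0.6527 / [ 925/(2600×191×10³) + 1/(63×10³) ].
P = 0.6527 / 1.774×10⁻⁵ = 36800 N.
σ = P/A = 36800/2600 = 14.15 MPa.

σ ≈ 14.2 MPa (compressive)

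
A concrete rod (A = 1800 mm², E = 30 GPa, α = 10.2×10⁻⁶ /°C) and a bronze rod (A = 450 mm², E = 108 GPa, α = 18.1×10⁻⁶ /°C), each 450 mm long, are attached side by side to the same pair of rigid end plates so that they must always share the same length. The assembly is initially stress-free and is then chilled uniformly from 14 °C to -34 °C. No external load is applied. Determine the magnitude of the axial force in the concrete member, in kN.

Equilibrium of a rigid end plate with no external load gives equal and opposite internal forces ±P in the two members. Since α_{bronze} > α_{concrete}, cooling drives the bronze into tension and the concrete into compression.
Equating the net (thermal + elastic) strains gives |α₁ − α₂|·ΔT = P·[1/(A₁E₁) + 1/(A₂E₂)].
|α₁ − α₂|·ΔT = 7.9×10⁻⁶ × 48 = 0.0003792.
1/(A₁E₁) + 1/(A₂E₂) = 1/(1800×30×10³) + 1/(450×108×10³) = 3.909×10⁻⁸ N⁻¹.
P = 0.0003792 / 3.909×10⁻⁸ = 9700 N = 9.7 kN.

P ≈ 9.7 kN (compressive in the concrete)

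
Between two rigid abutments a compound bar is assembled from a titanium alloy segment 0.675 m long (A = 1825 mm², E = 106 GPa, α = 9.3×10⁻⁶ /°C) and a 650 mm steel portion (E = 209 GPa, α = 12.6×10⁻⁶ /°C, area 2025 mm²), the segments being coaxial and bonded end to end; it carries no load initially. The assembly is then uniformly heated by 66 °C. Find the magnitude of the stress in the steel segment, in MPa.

σ ≈ 93.8 MPa (compressive)

With the walls removed the bar would change length by δ_free = Σ αᵢΔT Lᵢ = 9.3×10⁻⁶×66×675 + 12.6×10⁻⁶×66×650 = 0.9549 mm.
Since the ends are fixed, an axial force P builds up, equal in every segment, with P · Σ Lᵢ/(AᵢEᵢ) = δ_free.
The series flexibility is Σ Lᵢ/(AᵢEᵢ) = 675/(1825×106×10³) + 650/(2025×209×10³) = 5.025×10⁻⁶ mm/N.
P = 0.9549 / 5.025×10⁻⁶ = 190000 N = 190 kN, compressive.
σ_{steel} = P / A = 190000 / 2025 = 93.84 MPa.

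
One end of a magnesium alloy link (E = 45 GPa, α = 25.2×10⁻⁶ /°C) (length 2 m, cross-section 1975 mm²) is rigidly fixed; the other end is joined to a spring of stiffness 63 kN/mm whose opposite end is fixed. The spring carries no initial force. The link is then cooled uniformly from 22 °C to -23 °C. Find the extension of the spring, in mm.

If the spring were absent the link would shorten by αΔT L = 25.2×10⁻⁶ × 45 × 2000 = 2.268 mm.
With a force P in the spring, the elastic change of the link is PL/(AE) and that of the spring is P/k; compatibility requires their sum to equal δ_free.
So P = δ_free / [L/(AE) + 1/k] = 2.268 / [ 2000/(1975×45×10³) + 1/(63×10³) ].
P = 2.268 / 3.838×10⁻⁵ = 59100 N.
Spring extension = P/k = 59100/(63×10³) = 0.9381 mm.

δ ≈ 0.938 mm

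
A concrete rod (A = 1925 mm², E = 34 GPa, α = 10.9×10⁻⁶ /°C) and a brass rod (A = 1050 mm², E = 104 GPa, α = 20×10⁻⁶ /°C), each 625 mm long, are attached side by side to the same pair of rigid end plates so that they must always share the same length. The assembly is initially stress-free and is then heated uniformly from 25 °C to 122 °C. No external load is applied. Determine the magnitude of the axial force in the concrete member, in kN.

Both members must finish at the same length. With the larger α, the brass tends to over-expand; the plates restrain it, putting the brass in compression and the concrete in tension. With no external load the two internal forces are equal and opposite, magnitude P.
Equating the net (thermal + elastic) strains gives |α₁ − α₂|·ΔT = P·[1/(A₁E₁) + 1/(A₂E₂)].
|α₁ − α₂|·ΔT = 9.1×10⁻⁶ × 97 = 0.0008827.
1/(A₁E₁) + 1/(A₂E₂) = 1/(1925×34×10³) + 1/(1050×104×10³) = 2.444×10⁻⁸ N⁻¹.
So P = 0.0008827 / 2.444×10⁻⁸ = 36.12 kN.

P ≈ 36.1 kN (tensile in the concrete)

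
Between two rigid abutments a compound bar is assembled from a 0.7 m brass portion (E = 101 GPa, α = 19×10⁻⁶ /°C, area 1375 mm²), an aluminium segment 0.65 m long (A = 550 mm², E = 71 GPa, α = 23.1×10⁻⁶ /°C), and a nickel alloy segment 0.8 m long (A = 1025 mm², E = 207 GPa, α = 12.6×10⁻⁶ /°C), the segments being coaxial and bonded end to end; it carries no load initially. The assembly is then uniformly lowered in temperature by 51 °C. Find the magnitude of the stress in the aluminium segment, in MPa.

σ ≈ 140 MPa (tensile)

Free thermal contraction of the whole bar: Σ αᵢΔT Lᵢ = 19×10⁻⁶×51×700 + 23.1×10⁻⁶×51×650 + 12.6×10⁻⁶×51×800 = 1.958 mm.
The rigid supports impose zero overall length change; the single axial force P common to all segments must satisfy P Σ Lᵢ/(AᵢEᵢ) = δ_free.
The series flexibility is Σ Lᵢ/(AᵢEᵢ) = 700/(1375×101×10³) + 650/(550×71×10³) + 800/(1025×207×10³) = 2.546×10⁻⁵ mm/N.
P = 1.958 / 2.546×10⁻⁵ = 76920 N = 76.92 kN, tensile.
σ_{aluminium} = P / A = 76920 / 550 = 139.9 MPa.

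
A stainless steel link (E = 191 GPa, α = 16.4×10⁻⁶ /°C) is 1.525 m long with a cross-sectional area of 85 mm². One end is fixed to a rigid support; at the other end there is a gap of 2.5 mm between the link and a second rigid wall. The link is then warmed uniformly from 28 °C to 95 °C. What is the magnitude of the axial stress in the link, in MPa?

σ ≈ 0 MPa

If the wall were absent the link would grow by αΔT L = 16.4×10⁻⁶ × 67 × 1525 = 1.676 mm.
This is smaller than the 2.5 mm clearance, so the link expands freely without reaching the stop — the stress is zero.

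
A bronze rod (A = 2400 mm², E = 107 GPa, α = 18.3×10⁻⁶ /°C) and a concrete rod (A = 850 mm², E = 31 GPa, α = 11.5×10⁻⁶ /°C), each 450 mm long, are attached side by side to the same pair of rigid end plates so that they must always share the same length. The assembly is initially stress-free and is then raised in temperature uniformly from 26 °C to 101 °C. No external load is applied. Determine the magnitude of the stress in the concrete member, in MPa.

The bronze has the larger α, so on heating it would change length more than the concrete if both were free. The rigid plates force a common final length, so the bronze is put into compression and the concrete into tension, with equal and opposite forces P (no external load).
Compatibility of the two members (thermal + elastic change equal): (α₁ − α₂)ΔT = P·[1/(A₁E₁) + 1/(A₂E₂)].
|α₁ − α₂|·ΔT = 6.8×10⁻⁶ × 75 = 0.00051.
1/(A₁E₁) + 1/(A₂E₂) = 1/(2400×107×10³) + 1/(850×31×10³) = 4.184×10⁻⁸ N⁻¹.
P = 0.00051 / 4.184×10⁻⁸ = 12190 N = 12.19 kN.
σ_{concrete} = P/A₂ = 12190/850 = 14.34 MPa, tensile.

σ ≈ 14.3 MPa (tensile)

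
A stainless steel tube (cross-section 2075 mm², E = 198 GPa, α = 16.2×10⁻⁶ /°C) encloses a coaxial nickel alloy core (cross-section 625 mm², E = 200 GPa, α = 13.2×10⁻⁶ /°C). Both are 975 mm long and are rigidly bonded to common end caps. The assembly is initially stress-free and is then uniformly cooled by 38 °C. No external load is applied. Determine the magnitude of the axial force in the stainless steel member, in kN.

P ≈ 10.9 kN (tensile in the stainless steel)

Both members must finish at the same length. With the larger α, the stainless steel tends to over-contract; the plates restrain it, putting the stainless steel in tension and the nickel alloy in compression. With no external load the two internal forces are equal and opposite, magnitude P.
Compatibility of the two members (thermal + elastic change equal): (α₁ − α₂)ΔT = P·[1/(A₁E₁) + 1/(A₂E₂)].
|α₁ − α₂|·ΔT = 3×10⁻⁶ × 38 = 0.000114.
1/(A₁E₁) + 1/(A₂E₂) = 1/(2075×198×10³) + 1/(625×200×10³) = 1.043×10⁻⁸ N⁻¹.
So P = 0.000114 / 1.043×10⁻⁸ = 10.93 kN.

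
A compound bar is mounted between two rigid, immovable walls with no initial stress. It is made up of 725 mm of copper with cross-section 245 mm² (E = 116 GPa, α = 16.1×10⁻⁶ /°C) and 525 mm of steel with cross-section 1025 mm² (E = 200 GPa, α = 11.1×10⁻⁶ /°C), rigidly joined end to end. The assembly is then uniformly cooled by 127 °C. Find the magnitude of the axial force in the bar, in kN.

If the supports were absent, the total length change would be Σ αᵢΔT Lᵢ = 16.1×10⁻⁶×127×725 + 11.1×10⁻⁶×127×525 = 2.223 mm.
Since the ends are fixed, an axial force P builds up, equal in every segment, with P · Σ Lᵢ/(AᵢEᵢ) = δ_free.
The series flexibility is Σ Lᵢ/(AᵢEᵢ) = 725/(245×116×10³) + 525/(1025×200×10³) = 2.807×10⁻⁵ mm/N.
So P = 2.223 / 2.807×10⁻⁵ = 79.17 kN, tensile.

P ≈ 79.2 kN (tensile)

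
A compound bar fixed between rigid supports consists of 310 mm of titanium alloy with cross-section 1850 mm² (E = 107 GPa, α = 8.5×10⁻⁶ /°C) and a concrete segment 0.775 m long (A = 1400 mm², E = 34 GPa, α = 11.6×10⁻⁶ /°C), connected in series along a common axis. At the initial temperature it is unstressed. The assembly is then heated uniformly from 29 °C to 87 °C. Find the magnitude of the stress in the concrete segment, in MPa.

If the supports were absent, the total length change would be Σ αᵢΔT Lᵢ = 8.5×10⁻⁶×58×310 + 11.6×10⁻⁶×58×775 = 0.6743 mm.
The rigid supports impose zero overall length change; the single axial force P common to all segments must satisfy P Σ Lᵢ/(AᵢEᵢ) = δ_free.
The series flexibility is Σ Lᵢ/(AᵢEᵢ) = 310/(1850×107×10³) + 775/(1400×34×10³) = 1.785×10⁻⁵ mm/N.
Hence P = δ_free / Σ(L/AE) = 0.6743/1.785×10⁻⁵ = 37.78 kN (compressive).
σ_{concrete} = P / A = 37780 / 1400 = 26.98 MPa.

σ ≈ 27 MPa (compressive)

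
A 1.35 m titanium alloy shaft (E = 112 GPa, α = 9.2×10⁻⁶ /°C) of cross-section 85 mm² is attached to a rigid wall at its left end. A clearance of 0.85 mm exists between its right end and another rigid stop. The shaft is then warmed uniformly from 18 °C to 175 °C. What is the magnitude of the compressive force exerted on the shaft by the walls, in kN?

P ≈ 7.76 kN

Free thermal elongation = αΔT L = 9.2×10⁻⁶ × 157 × 1350 = 1.95 mm.
After closing the 0.85 mm clearance, 1.95 − 0.85 = 1.1 mm of expansion remains to be suppressed by the wall.
Compatibility: PL/(AE) = 1.1 mm, so σ = P/A = E × (1.1/1350) = 91.25 MPa.
Force on the wall = σA = 91.25 × 85 mm² = 7.757 kN.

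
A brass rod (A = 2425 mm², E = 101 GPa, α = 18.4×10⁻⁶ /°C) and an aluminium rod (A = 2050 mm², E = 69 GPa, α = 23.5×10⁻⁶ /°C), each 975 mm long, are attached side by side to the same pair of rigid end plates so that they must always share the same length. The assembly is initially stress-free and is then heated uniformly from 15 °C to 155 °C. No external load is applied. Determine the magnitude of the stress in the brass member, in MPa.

σ ≈ 26.4 MPa (tensile)

The aluminium has the larger α, so on heating it would change length more than the brass if both were free. The rigid plates force a common final length, so the aluminium is put into compression and the brass into tension, with equal and opposite forces P (no external load).
Setting the final lengths equal and cancelling L: (α₁ − α₂)ΔT = P/(A₁E₁) + P/(A₂E₂).
|α₁ − α₂|·ΔT = 5.1×10⁻⁶ × 140 = 0.000714.
1/(A₁E₁) + 1/(A₂E₂) = 1/(2425×101×10³) + 1/(2050×69×10³) = 1.115×10⁻⁸ N⁻¹.
So P = 0.000714 / 1.115×10⁻⁸ = 64.02 kN.
σ_{brass} = P/A₁ = 64020/2425 = 26.4 MPa, tensile.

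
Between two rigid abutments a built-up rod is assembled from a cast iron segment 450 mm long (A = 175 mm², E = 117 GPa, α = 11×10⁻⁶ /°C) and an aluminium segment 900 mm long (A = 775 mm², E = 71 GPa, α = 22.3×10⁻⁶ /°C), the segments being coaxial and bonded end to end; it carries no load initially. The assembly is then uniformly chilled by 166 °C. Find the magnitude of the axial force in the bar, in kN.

P ≈ 108 kN (tensile)

If the supports were absent, the total length change would be Σ αᵢΔT Lᵢ = 11×10⁻⁶×166×450 + 22.3×10⁻⁶×166×900 = 4.153 mm.
The rigid supports impose zero overall length change; the single axial force P common to all segments must satisfy P Σ Lᵢ/(AᵢEᵢ) = δ_free.
Σ Lᵢ/(AᵢEᵢ) = 450/(175×117×10³) + 900/(775×71×10³) = 3.833×10⁻⁵ mm/N.
Hence P = δ_free / Σ(L/AE) = 4.153/3.833×10⁻⁵ = 108.3 kN (tensile).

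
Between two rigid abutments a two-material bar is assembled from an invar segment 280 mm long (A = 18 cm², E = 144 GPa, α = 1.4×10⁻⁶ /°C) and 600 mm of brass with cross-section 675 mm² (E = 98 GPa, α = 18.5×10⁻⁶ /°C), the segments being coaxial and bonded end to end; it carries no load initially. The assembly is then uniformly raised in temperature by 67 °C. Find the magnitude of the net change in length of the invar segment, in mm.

With the walls removed the bar would change length by δ_free = Σ αᵢΔT Lᵢ = 1.4×10⁻⁶×67×280 + 18.5×10⁻⁶×67×600 = 0.77 mm.
Since the ends are fixed, an axial force P builds up, equal in every segment, with P · Σ Lᵢ/(AᵢEᵢ) = δ_free.
The series flexibility is Σ Lᵢ/(AᵢEᵢ) = 280/(1800×144×10³) + 600/(675×98×10³) = 1.015×10⁻⁵ mm/N.
P = 0.77 / 1.015×10⁻⁵ = 75850 N = 75.85 kN, compressive.
For the invar segment, free thermal change = 1.4×10⁻⁶×67×280 = 0.02626 mm and elastic change from P = 75850×280/(1800×144×10³) = 0.08194 mm; these oppose, so the net change is 0.0557 mm (segment shortens).

|ΔL| ≈ 0.0557 mm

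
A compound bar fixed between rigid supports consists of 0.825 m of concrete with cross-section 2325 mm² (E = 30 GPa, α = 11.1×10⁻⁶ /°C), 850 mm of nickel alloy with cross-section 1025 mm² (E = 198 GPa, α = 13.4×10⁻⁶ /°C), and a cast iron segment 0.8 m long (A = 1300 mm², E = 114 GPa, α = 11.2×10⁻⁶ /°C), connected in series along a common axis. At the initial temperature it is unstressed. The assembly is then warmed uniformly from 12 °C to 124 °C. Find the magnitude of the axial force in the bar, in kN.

P ≈ 154 kN (compressive)

If the supports were absent, the total length change would be Σ αᵢΔT Lᵢ = 11.1×10⁻⁶×112×825 + 13.4×10⁻⁶×112×850 + 11.2×10⁻⁶×112×800 = 3.305 mm.
The rigid supports impose zero overall length change; the single axial force P common to all segments must satisfy P Σ Lᵢ/(AᵢEᵢ) = δ_free.
Σ Lᵢ/(AᵢEᵢ) = 825/(2325×30×10³) + 850/(1025×198×10³) + 800/(1300×114×10³) = 2.141×10⁻⁵ mm/N.
Hence P = δ_free / Σ(L/AE) = 3.305/2.141×10⁻⁵ = 154.3 kN (compressive).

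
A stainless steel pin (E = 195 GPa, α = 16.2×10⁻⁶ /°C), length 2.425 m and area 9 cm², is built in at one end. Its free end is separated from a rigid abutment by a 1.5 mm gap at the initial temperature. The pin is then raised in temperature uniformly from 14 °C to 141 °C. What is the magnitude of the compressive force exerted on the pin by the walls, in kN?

If the wall were absent the pin would grow by αΔT L = 16.2×10⁻⁶ × 127 × 2425 = 4.989 mm.
The gap closes (δ_free > 1.5 mm) and the wall then resists a further 4.989 − 1.5 = 3.489 mm of expansion.
That suppressed elongation corresponds to σ = E·Δ/L = 195×10³ × 3.489/2425 = 280.6 MPa.
P = σA = 280.6 × 900 = 252.5 kN.

P ≈ 253 kN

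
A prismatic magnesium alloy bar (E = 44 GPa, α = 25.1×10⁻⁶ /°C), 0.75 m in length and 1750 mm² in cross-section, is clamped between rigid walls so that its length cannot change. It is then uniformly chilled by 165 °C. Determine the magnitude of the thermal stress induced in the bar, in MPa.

σ ≈ 182 MPa (tensile)

The supports are rigid, so the total axial strain is zero. The restrained thermal strain is ε = αΔT = 25.1×10⁻⁶ × 165 = 4141.5×10⁻⁶.
σ = EαΔT = 44×10³ × 25.1×10⁻⁶ × 165 = 182.2 MPa (tensile; the bar is trying to contract).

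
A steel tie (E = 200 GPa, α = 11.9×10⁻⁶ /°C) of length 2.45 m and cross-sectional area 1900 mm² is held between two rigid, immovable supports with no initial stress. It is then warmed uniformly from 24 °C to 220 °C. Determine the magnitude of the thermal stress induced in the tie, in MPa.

Because both ends are immovable the net strain is zero, and the suppressed thermal strain is αΔT = 11.9×10⁻⁶ × 196 = 2332.4×10⁻⁶.
σ = EαΔT = 200×10³ × 11.9×10⁻⁶ × 196 = 466.5 MPa (compressive; the tie is trying to expand).

σ ≈ 466 MPa (compressive)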